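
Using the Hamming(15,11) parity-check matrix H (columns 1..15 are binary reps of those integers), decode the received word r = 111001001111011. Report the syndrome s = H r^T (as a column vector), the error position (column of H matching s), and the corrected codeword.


s = (0, 0, 1, 1)^T, error position = 3, corrected codeword c = 110001001111011

Compute s = H r^T mod 2 one row at a time:
  s_1 = 0 + 1 + 1 + 1 + 1 + 0 + 1 + 1 = 6 ≡ 0 (mod 2).
  s_2 = 0 + 0 + 1 + 0 + 1 + 0 + 1 + 1 = 4 ≡ 0 (mod 2).
  s_3 = 1 + 1 + 1 + 0 + 1 + 1 + 1 + 1 = 7 ≡ 1 (mod 2).
  s_4 = 1 + 1 + 0 + 0 + 1 + 1 + 0 + 1 = 5 ≡ 1 (mod 2).
s = (0, 0, 1, 1)^T — this equals column 3 of H (binary 0011), so error is at position 3.
Correct: flip bit 3 of r = 111001001111011 to get c = 110001001111011.


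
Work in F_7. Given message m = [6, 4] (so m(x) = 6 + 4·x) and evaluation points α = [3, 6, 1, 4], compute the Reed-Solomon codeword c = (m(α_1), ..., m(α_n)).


c = [4, 2, 3, 1]

Message polynomial: m(x) = 6 + 4·x (mod 7).
For each evaluation point α_i, compute m(α_i) mod 7:
  α_1 = 3: Horner steps 4 → 4, so m(3) = 4.
  α_2 = 6: Horner steps 4 → 2, so m(6) = 2.
  α_3 = 1: Horner steps 4 → 3, so m(1) = 3.
  α_4 = 4: Horner steps 4 → 1, so m(4) = 1.
Codeword c = [4, 2, 3, 1] ∈ F_7^4.


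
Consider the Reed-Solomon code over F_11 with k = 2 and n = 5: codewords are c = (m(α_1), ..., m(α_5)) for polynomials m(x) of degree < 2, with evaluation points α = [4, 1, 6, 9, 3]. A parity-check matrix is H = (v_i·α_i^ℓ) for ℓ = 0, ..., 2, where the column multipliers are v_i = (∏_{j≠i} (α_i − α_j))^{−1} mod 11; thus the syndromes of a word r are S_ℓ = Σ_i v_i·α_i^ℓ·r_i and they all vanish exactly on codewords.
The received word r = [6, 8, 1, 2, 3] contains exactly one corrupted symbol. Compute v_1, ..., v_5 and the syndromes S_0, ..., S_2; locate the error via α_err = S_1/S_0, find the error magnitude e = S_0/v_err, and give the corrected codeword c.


S = (5, 1, 9), error at position 4, error magnitude e = 3, c = [6, 8, 1, 10, 3].

Step 1: column multipliers v_i = (∏_{j≠i}(α_i − α_j))^{−1} mod 11.
  i = 1 (α = 4): (4−1)(4−6)(4−9)(4−3) = 3·(−2)·(−5)·1 = 30 ≡ 8, so v_1 = 8^{−1} = 7 (mod 11).
  i = 2 (α = 1): (1−4)(1−6)(1−9)(1−3) = (−3)·(−5)·(−8)·(−2) = 240 ≡ 9, so v_2 = 9^{−1} = 5 (mod 11).
  i = 3 (α = 6): (6−4)(6−1)(6−9)(6−3) = 2·5·(−3)·3 = −90 ≡ 9, so v_3 = 9^{−1} = 5 (mod 11).
  i = 4 (α = 9): (9−4)(9−1)(9−6)(9−3) = 5·8·3·6 = 720 ≡ 5, so v_4 = 5^{−1} = 9 (mod 11).
  i = 5 (α = 3): (3−4)(3−1)(3−6)(3−9) = (−1)·2·(−3)·(−6) = −36 ≡ 8, so v_5 = 8^{−1} = 7 (mod 11).
  v = [7, 5, 5, 9, 7].
Step 2: syndromes of r = [6, 8, 1, 2, 3] (all sums mod 11).
  S_0 = Σ v_i r_i = 7·6 + 5·8 + 5·1 + 9·2 + 7·3 = 126 ≡ 5.
  S_1 = Σ v_i α_i r_i = 7·4·6 + 5·1·8 + 5·6·1 + 9·9·2 + 7·3·3 = 463 ≡ 1.
  α_i^2 mod 11 = [5, 1, 3, 4, 9].
  S_2 = Σ v_i α_i^2 r_i = 7·5·6 + 5·1·8 + 5·3·1 + 9·4·2 + 7·9·3 = 526 ≡ 9.
  S = (5, 1, 9) ≠ 0, so r is not a codeword (an error is present).
Step 3: locate the error. For a single error e at position i, S_ℓ = v_i·e·α_i^ℓ, so α_err = S_1/S_0.
  S_0^{−1} = 5^{−1} = 9 (mod 11), so α_err = 1·9 = 9 ≡ 9 = α_4. Error position i = 4.
  Consistency check: S_2/S_1 = 9·1 = 9 ≡ 9 = α_err ✓ (single-error assumption holds).
Step 4: error magnitude e = S_0/v_4 = S_0·∏_{j≠4}(α_4 − α_j) = 5·5 = 25 ≡ 3 (mod 11).
Step 5: correct position 4: c_4 = r_4 − e = 2 − 3 ≡ 10 (mod 11). Hence c = [6, 8, 1, 10, 3].
  Check: interpolating c through the α_i gives m(x) = 5 + 3·x (degree < 2) with m(α_i) = c_i for every i, so c is indeed a codeword.


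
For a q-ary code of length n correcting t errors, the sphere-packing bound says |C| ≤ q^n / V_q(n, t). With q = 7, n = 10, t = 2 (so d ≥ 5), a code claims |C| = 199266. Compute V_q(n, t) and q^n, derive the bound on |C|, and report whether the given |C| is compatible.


V_q(n, t) = 1681, q^n = 282475249, Hamming bound = 168040, |C| = 199266 > bound (violated).

Step 1: Compute V_q(n, t) = Σ_{j=0}^2 C(n, j) (q−1)^j.
  j = 0: C(10,0)·(6)^0 = 1·1 = 1.
  j = 1: C(10,1)·(6)^1 = 10·6 = 60.
  j = 2: C(10,2)·(6)^2 = 45·36 = 1620.
  V_q(n, t) = 1 + 60 + 1620 = 1681.
Step 2: q^n = 7^10 = 282475249.
Step 3: Hamming bound ⌊q^n / V_q(n,t)⌋ = ⌊282475249/1681⌋ = 168040.
Step 4: Compare |C| = 199266 to 168040: violated.
The claimed |C| lies above the Hamming bound, so no 7-ary code of length 10 with d ≥ 5 can have 199266 codewords.


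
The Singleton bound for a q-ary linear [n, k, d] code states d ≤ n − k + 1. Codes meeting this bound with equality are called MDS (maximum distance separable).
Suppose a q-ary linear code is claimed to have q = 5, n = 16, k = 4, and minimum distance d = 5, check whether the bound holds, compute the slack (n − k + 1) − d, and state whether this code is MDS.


Singleton RHS = n − k + 1 = 13, slack = 8, bound satisfied, not MDS.

Singleton bound: d ≤ n − k + 1.
Here n = 16, k = 4, so n − k + 1 = 13.
Given d = 5, check d ≤ 13: YES.
Slack = (n − k + 1) − d = 8.
The code is NOT MDS (slack = 8 > 0).
Description: the claimed parameters are [16, 4, 5]_5; such a code would be non-MDS.


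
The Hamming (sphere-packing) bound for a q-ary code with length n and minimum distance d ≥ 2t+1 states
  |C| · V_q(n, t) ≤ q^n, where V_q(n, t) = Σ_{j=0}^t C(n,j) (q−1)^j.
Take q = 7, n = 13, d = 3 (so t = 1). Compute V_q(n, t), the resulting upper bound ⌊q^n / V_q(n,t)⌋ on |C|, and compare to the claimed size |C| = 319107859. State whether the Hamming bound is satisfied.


V_q(n, t) = 79, q^n = 96889010407, Hamming bound = 1226443169, |C| = 319107859 ≤ bound (satisfied).

Step 1: Compute V_q(n, t) = Σ_{j=0}^1 C(n, j) (q−1)^j.
  j = 0: C(13,0)·(6)^0 = 1·1 = 1.
  j = 1: C(13,1)·(6)^1 = 13·6 = 78.
  V_q(n, t) = 1 + 78 = 79.
Step 2: q^n = 7^13 = 96889010407.
Step 3: Hamming bound ⌊q^n / V_q(n,t)⌋ = ⌊96889010407/79⌋ = 1226443169.
Step 4: Compare |C| = 319107859 to 1226443169: satisfied.
The claimed |C| lies below the Hamming bound.


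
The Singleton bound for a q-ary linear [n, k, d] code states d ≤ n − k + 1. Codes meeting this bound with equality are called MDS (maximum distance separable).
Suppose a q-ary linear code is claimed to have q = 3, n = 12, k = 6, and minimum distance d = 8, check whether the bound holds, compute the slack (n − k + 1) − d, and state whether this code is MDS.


Singleton RHS = n − k + 1 = 7, slack = -1, bound violated (no such code; not MDS).

Singleton bound: d ≤ n − k + 1.
Here n = 12, k = 6, so n − k + 1 = 7.
Given d = 8, check d ≤ 7: NO.
Slack = (n − k + 1) − d = -1.
The slack is negative: d = 8 exceeds n − k + 1 = 7 by 1, so the Singleton bound is violated and no linear [12, 6, 8]_3 code can exist. In particular it is not MDS (MDS requires d = n − k + 1 exactly).
Description: the claimed parameters are [12, 6, 8]_3; such a code would be impossible (violates the Singleton bound).


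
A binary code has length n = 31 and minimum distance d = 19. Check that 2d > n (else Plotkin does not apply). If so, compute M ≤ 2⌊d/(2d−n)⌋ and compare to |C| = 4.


Plotkin bound M ≤ 4; given |C| = 4 ≤ bound (satisfied).

Check applicability: 2d = 38, n = 31.
2d − n = 7 > 0, so Plotkin applies.
Compute d/(2d−n) = 19/7 ≈ 2.7143.
⌊d/(2d−n)⌋ = 2.
Plotkin bound: M ≤ 2·2 = 4.
Given |C| = 4, check: satisfied.
This |C| is at the Plotkin bound.


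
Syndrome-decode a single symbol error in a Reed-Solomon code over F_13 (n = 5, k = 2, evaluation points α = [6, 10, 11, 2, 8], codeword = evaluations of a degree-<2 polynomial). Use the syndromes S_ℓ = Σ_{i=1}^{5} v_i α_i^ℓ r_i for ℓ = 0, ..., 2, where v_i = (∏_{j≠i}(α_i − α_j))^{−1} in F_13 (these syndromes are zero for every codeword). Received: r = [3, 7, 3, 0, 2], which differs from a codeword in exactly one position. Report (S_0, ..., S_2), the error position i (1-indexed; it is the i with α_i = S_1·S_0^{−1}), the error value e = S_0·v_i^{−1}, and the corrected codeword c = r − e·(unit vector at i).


S = (5, 4, 11), error at position 1, error magnitude e = 6, c = [10, 7, 3, 0, 2].

Step 1: column multipliers v_i = (∏_{j≠i}(α_i − α_j))^{−1} mod 13.
  i = 1 (α = 6): (6−10)(6−11)(6−2)(6−8) = (−4)·(−5)·4·(−2) = −160 ≡ 9, so v_1 = 9^{−1} = 3 (mod 13).
  i = 2 (α = 10): (10−6)(10−11)(10−2)(10−8) = 4·(−1)·8·2 = −64 ≡ 1, so v_2 = 1^{−1} = 1 (mod 13).
  i = 3 (α = 11): (11−6)(11−10)(11−2)(11−8) = 5·1·9·3 = 135 ≡ 5, so v_3 = 5^{−1} = 8 (mod 13).
  i = 4 (α = 2): (2−6)(2−10)(2−11)(2−8) = (−4)·(−8)·(−9)·(−6) = 1728 ≡ 12, so v_4 = 12^{−1} = 12 (mod 13).
  i = 5 (α = 8): (8−6)(8−10)(8−11)(8−2) = 2·(−2)·(−3)·6 = 72 ≡ 7, so v_5 = 7^{−1} = 2 (mod 13).
  v = [3, 1, 8, 12, 2].
Step 2: syndromes of r = [3, 7, 3, 0, 2] (all sums mod 13).
  S_0 = Σ v_i r_i = 3·3 + 1·7 + 8·3 + 12·0 + 2·2 = 44 ≡ 5.
  S_1 = Σ v_i α_i r_i = 3·6·3 + 1·10·7 + 8·11·3 + 12·2·0 + 2·8·2 = 420 ≡ 4.
  α_i^2 mod 13 = [10, 9, 4, 4, 12].
  S_2 = Σ v_i α_i^2 r_i = 3·10·3 + 1·9·7 + 8·4·3 + 12·4·0 + 2·12·2 = 297 ≡ 11.
  S = (5, 4, 11) ≠ 0, so r is not a codeword (an error is present).
Step 3: locate the error. For a single error e at position i, S_ℓ = v_i·e·α_i^ℓ, so α_err = S_1/S_0.
  S_0^{−1} = 5^{−1} = 8 (mod 13), so α_err = 4·8 = 32 ≡ 6 = α_1. Error position i = 1.
  Consistency check: S_2/S_1 = 11·10 = 110 ≡ 6 = α_err ✓ (single-error assumption holds).
Step 4: error magnitude e = S_0/v_1 = S_0·∏_{j≠1}(α_1 − α_j) = 5·9 = 45 ≡ 6 (mod 13).
Step 5: correct position 1: c_1 = r_1 − e = 3 − 6 ≡ 10 (mod 13). Hence c = [10, 7, 3, 0, 2].
  Check: interpolating c through the α_i gives m(x) = 8 + 9·x (degree < 2) with m(α_i) = c_i for every i, so c is indeed a codeword.


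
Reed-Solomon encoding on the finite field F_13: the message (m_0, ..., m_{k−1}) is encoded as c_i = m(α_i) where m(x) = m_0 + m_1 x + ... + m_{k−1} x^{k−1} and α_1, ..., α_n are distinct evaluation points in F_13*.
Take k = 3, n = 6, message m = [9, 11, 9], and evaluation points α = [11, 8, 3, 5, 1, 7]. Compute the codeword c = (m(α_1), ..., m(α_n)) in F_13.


c = [10, 10, 6, 3, 3, 7]

Message polynomial: m(x) = 9 + 11·x + 9·x^2 (mod 13).
For each evaluation point α_i, compute m(α_i) mod 13:
  α_1 = 11: Horner steps 9 → 6 → 10, so m(11) = 10.
  α_2 = 8: Horner steps 9 → 5 → 10, so m(8) = 10.
  α_3 = 3: Horner steps 9 → 12 → 6, so m(3) = 6.
  α_4 = 5: Horner steps 9 → 4 → 3, so m(5) = 3.
  α_5 = 1: Horner steps 9 → 7 → 3, so m(1) = 3.
  α_6 = 7: Horner steps 9 → 9 → 7, so m(7) = 7.
Codeword c = [10, 10, 6, 3, 3, 7] ∈ F_13^6.


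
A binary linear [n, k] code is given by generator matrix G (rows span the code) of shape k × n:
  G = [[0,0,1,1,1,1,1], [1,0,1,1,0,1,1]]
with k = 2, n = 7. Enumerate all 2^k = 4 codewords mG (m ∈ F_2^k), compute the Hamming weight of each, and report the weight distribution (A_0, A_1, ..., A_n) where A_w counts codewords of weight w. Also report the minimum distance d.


Weight distribution: A_0 = 1, A_2 = 1, A_5 = 2. Minimum distance d = 2.

Enumerate all 2^2 = 4 messages m ∈ F_2^2.
For each, compute codeword c = mG in F_2^7, then tally its weight.
  m = 00 → c = 0000000, weight = 0.
  m = 10 → c = 0011111, weight = 5.
  m = 01 → c = 1011011, weight = 5.
  m = 11 → c = 1000100, weight = 2.
Tally weights:
  weight 0: 1 codewords.
  weight 2: 1 codewords.
  weight 5: 2 codewords.
Minimum distance d = smallest w > 0 with A_w > 0 = 2.
Sanity: Σ A_w = 4 = 2^2 = 4 ✓.


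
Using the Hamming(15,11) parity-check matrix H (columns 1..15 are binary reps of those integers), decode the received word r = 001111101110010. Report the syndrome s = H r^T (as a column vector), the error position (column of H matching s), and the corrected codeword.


s = (0, 1, 0, 1)^T, error position = 5, corrected codeword c = 001101101110010

Compute s = H r^T mod 2 one row at a time:
  s_1 = 0 + 1 + 1 + 1 + 0 + 0 + 1 + 0 = 4 ≡ 0 (mod 2).
  s_2 = 1 + 1 + 1 + 1 + 0 + 0 + 1 + 0 = 5 ≡ 1 (mod 2).
  s_3 = 0 + 1 + 1 + 1 + 1 + 1 + 1 + 0 = 6 ≡ 0 (mod 2).
  s_4 = 0 + 1 + 1 + 1 + 1 + 1 + 0 + 0 = 5 ≡ 1 (mod 2).
s = (0, 1, 0, 1)^T — this equals column 5 of H (binary 0101), so error is at position 5.
Correct: flip bit 5 of r = 001111101110010 to get c = 001101101110010.


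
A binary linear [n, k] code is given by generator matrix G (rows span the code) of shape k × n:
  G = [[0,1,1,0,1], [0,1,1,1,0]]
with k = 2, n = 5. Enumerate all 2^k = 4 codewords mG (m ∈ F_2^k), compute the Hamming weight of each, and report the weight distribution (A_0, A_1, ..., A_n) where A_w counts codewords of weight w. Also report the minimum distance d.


Weight distribution: A_0 = 1, A_2 = 1, A_3 = 2. Minimum distance d = 2.

Enumerate all 2^2 = 4 messages m ∈ F_2^2.
For each, compute codeword c = mG in F_2^5, then tally its weight.
  m = 00 → c = 00000, weight = 0.
  m = 10 → c = 01101, weight = 3.
  m = 01 → c = 01110, weight = 3.
  m = 11 → c = 00011, weight = 2.
Tally weights:
  weight 0: 1 codewords.
  weight 2: 1 codewords.
  weight 3: 2 codewords.
Minimum distance d = smallest w > 0 with A_w > 0 = 2.
Sanity: Σ A_w = 4 = 2^2 = 4 ✓.


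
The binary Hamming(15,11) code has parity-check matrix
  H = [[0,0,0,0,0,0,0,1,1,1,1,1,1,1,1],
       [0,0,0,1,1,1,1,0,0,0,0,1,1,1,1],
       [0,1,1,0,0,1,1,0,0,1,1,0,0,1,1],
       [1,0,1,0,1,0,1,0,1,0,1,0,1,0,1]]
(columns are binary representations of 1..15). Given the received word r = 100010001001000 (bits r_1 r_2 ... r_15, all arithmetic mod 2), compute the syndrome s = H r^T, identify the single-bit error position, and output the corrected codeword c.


s = (0, 0, 0, 1)^T, error position = 1, corrected codeword c = 000010001001000

Compute s = H r^T mod 2 one row at a time:
  s_1 = 0 + 1 + 0 + 0 + 1 + 0 + 0 + 0 = 2 ≡ 0 (mod 2).
  s_2 = 0 + 1 + 0 + 0 + 1 + 0 + 0 + 0 = 2 ≡ 0 (mod 2).
  s_3 = 0 + 0 + 0 + 0 + 0 + 0 + 0 + 0 = 0 ≡ 0 (mod 2).
  s_4 = 1 + 0 + 1 + 0 + 1 + 0 + 0 + 0 = 3 ≡ 1 (mod 2).
s = (0, 0, 0, 1)^T — this equals column 1 of H (binary 0001), so error is at position 1.
Correct: flip bit 1 of r = 100010001001000 to get c = 000010001001000.


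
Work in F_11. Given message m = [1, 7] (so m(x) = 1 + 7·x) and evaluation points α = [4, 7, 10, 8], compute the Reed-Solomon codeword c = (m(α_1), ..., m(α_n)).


c = [7, 6, 5, 2]

Message polynomial: m(x) = 1 + 7·x (mod 11).
For each evaluation point α_i, compute m(α_i) mod 11:
  α_1 = 4: Horner steps 7 → 7, so m(4) = 7.
  α_2 = 7: Horner steps 7 → 6, so m(7) = 6.
  α_3 = 10: Horner steps 7 → 5, so m(10) = 5.
  α_4 = 8: Horner steps 7 → 2, so m(8) = 2.
Codeword c = [7, 6, 5, 2] ∈ F_11^4.


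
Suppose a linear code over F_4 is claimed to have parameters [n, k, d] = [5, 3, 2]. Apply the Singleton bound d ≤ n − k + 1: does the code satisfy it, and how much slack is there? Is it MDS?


Singleton RHS = n − k + 1 = 3, slack = 1, bound satisfied, not MDS.

Singleton bound: d ≤ n − k + 1.
Here n = 5, k = 3, so n − k + 1 = 3.
Given d = 2, check d ≤ 3: YES.
Slack = (n − k + 1) − d = 1.
The code is NOT MDS (slack = 1 > 0).
Description: the claimed parameters are [5, 3, 2]_4; such a code would be non-MDS.


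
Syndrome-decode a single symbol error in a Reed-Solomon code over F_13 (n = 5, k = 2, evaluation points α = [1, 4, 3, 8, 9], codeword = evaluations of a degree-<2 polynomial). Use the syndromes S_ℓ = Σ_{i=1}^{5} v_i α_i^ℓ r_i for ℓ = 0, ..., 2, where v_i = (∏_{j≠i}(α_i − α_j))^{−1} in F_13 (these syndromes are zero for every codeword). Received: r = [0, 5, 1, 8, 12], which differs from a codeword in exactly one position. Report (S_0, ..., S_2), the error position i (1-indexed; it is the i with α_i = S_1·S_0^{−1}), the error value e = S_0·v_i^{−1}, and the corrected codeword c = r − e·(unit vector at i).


S = (3, 3, 3), error at position 1, error magnitude e = 7, c = [6, 5, 1, 8, 12].

Step 1: column multipliers v_i = (∏_{j≠i}(α_i − α_j))^{−1} mod 13.
  i = 1 (α = 1): (1−4)(1−3)(1−8)(1−9) = (−3)·(−2)·(−7)·(−8) = 336 ≡ 11, so v_1 = 11^{−1} = 6 (mod 13).
  i = 2 (α = 4): (4−1)(4−3)(4−8)(4−9) = 3·1·(−4)·(−5) = 60 ≡ 8, so v_2 = 8^{−1} = 5 (mod 13).
  i = 3 (α = 3): (3−1)(3−4)(3−8)(3−9) = 2·(−1)·(−5)·(−6) = −60 ≡ 5, so v_3 = 5^{−1} = 8 (mod 13).
  i = 4 (α = 8): (8−1)(8−4)(8−3)(8−9) = 7·4·5·(−1) = −140 ≡ 3, so v_4 = 3^{−1} = 9 (mod 13).
  i = 5 (α = 9): (9−1)(9−4)(9−3)(9−8) = 8·5·6·1 = 240 ≡ 6, so v_5 = 6^{−1} = 11 (mod 13).
  v = [6, 5, 8, 9, 11].
Step 2: syndromes of r = [0, 5, 1, 8, 12] (all sums mod 13).
  S_0 = Σ v_i r_i = 6·0 + 5·5 + 8·1 + 9·8 + 11·12 = 237 ≡ 3.
  S_1 = Σ v_i α_i r_i = 6·1·0 + 5·4·5 + 8·3·1 + 9·8·8 + 11·9·12 = 1888 ≡ 3.
  α_i^2 mod 13 = [1, 3, 9, 12, 3].
  S_2 = Σ v_i α_i^2 r_i = 6·1·0 + 5·3·5 + 8·9·1 + 9·12·8 + 11·3·12 = 1407 ≡ 3.
  S = (3, 3, 3) ≠ 0, so r is not a codeword (an error is present).
Step 3: locate the error. For a single error e at position i, S_ℓ = v_i·e·α_i^ℓ, so α_err = S_1/S_0.
  S_0^{−1} = 3^{−1} = 9 (mod 13), so α_err = 3·9 = 27 ≡ 1 = α_1. Error position i = 1.
  Consistency check: S_2/S_1 = 3·9 = 27 ≡ 1 = α_err ✓ (single-error assumption holds).
Step 4: error magnitude e = S_0/v_1 = S_0·∏_{j≠1}(α_1 − α_j) = 3·11 = 33 ≡ 7 (mod 13).
Step 5: correct position 1: c_1 = r_1 − e = 0 − 7 ≡ 6 (mod 13). Hence c = [6, 5, 1, 8, 12].
  Check: interpolating c through the α_i gives m(x) = 2 + 4·x (degree < 2) with m(α_i) = c_i for every i, so c is indeed a codeword.


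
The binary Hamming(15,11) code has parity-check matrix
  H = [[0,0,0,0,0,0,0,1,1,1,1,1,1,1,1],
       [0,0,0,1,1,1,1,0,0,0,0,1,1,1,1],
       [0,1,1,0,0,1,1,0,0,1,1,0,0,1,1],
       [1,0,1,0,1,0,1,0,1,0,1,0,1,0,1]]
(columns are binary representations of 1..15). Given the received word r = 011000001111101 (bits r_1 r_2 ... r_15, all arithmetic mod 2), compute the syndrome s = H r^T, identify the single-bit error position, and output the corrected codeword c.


s = (0, 1, 1, 1)^T, error position = 7, corrected codeword c = 011000101111101

Compute s = H r^T mod 2 one row at a time:
  s_1 = 0 + 1 + 1 + 1 + 1 + 1 + 0 + 1 = 6 ≡ 0 (mod 2).
  s_2 = 0 + 0 + 0 + 0 + 1 + 1 + 0 + 1 = 3 ≡ 1 (mod 2).
  s_3 = 1 + 1 + 0 + 0 + 1 + 1 + 0 + 1 = 5 ≡ 1 (mod 2).
  s_4 = 0 + 1 + 0 + 0 + 1 + 1 + 1 + 1 = 5 ≡ 1 (mod 2).
s = (0, 1, 1, 1)^T — this equals column 7 of H (binary 0111), so error is at position 7.
Correct: flip bit 7 of r = 011000001111101 to get c = 011000101111101.


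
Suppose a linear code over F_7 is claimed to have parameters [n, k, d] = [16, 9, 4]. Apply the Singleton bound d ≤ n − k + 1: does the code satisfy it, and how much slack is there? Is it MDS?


Singleton RHS = n − k + 1 = 8, slack = 4, bound satisfied, not MDS.

Singleton bound: d ≤ n − k + 1.
Here n = 16, k = 9, so n − k + 1 = 8.
Given d = 4, check d ≤ 8: YES.
Slack = (n − k + 1) − d = 4.
The code is NOT MDS (slack = 4 > 0).
Description: the claimed parameters are [16, 9, 4]_7; such a code would be non-MDS.


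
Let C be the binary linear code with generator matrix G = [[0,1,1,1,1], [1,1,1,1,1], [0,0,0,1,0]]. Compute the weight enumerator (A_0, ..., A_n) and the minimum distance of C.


Weight distribution: A_0 = 1, A_1 = 2, A_2 = 1, A_3 = 1, A_4 = 2, A_5 = 1. Minimum distance d = 1.

Enumerate all 2^3 = 8 messages m ∈ F_2^3.
For each, compute codeword c = mG in F_2^5, then tally its weight.
  m = 000 → c = 00000, weight = 0.
  m = 100 → c = 01111, weight = 4.
  m = 010 → c = 11111, weight = 5.
  m = 110 → c = 10000, weight = 1.
  m = 001 → c = 00010, weight = 1.
  m = 101 → c = 01101, weight = 3.
  m = 011 → c = 11101, weight = 4.
  m = 111 → c = 10010, weight = 2.
Tally weights:
  weight 0: 1 codewords.
  weight 1: 2 codewords.
  weight 2: 1 codewords.
  weight 3: 1 codewords.
  weight 4: 2 codewords.
  weight 5: 1 codewords.
Minimum distance d = smallest w > 0 with A_w > 0 = 1.
Sanity: Σ A_w = 8 = 2^3 = 8 ✓.


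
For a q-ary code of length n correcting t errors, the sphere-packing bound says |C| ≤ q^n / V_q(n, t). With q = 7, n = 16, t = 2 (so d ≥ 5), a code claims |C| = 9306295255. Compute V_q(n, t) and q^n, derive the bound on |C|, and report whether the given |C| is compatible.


V_q(n, t) = 4417, q^n = 33232930569601, Hamming bound = 7523869270, |C| = 9306295255 > bound (violated).

Step 1: Compute V_q(n, t) = Σ_{j=0}^2 C(n, j) (q−1)^j.
  j = 0: C(16,0)·(6)^0 = 1·1 = 1.
  j = 1: C(16,1)·(6)^1 = 16·6 = 96.
  j = 2: C(16,2)·(6)^2 = 120·36 = 4320.
  V_q(n, t) = 1 + 96 + 4320 = 4417.
Step 2: q^n = 7^16 = 33232930569601.
Step 3: Hamming bound ⌊q^n / V_q(n,t)⌋ = ⌊33232930569601/4417⌋ = 7523869270.
Step 4: Compare |C| = 9306295255 to 7523869270: violated.
The claimed |C| lies above the Hamming bound, so no 7-ary code of length 16 with d ≥ 5 can have 9306295255 codewords.


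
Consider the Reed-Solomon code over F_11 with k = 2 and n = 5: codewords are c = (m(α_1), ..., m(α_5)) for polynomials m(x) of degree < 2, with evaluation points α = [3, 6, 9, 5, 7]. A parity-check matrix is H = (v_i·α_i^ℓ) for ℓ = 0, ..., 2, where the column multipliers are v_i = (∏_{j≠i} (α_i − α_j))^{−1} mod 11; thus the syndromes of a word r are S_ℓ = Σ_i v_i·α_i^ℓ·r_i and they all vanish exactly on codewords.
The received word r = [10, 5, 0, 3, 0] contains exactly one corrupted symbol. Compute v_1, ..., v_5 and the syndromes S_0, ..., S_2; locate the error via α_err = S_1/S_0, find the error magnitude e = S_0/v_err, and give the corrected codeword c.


S = (8, 1, 7), error at position 5, error magnitude e = 4, c = [10, 5, 0, 3, 7].

Step 1: column multipliers v_i = (∏_{j≠i}(α_i − α_j))^{−1} mod 11.
  i = 1 (α = 3): (3−6)(3−9)(3−5)(3−7) = (−3)·(−6)·(−2)·(−4) = 144 ≡ 1, so v_1 = 1^{−1} = 1 (mod 11).
  i = 2 (α = 6): (6−3)(6−9)(6−5)(6−7) = 3·(−3)·1·(−1) = 9 ≡ 9, so v_2 = 9^{−1} = 5 (mod 11).
  i = 3 (α = 9): (9−3)(9−6)(9−5)(9−7) = 6·3·4·2 = 144 ≡ 1, so v_3 = 1^{−1} = 1 (mod 11).
  i = 4 (α = 5): (5−3)(5−6)(5−9)(5−7) = 2·(−1)·(−4)·(−2) = −16 ≡ 6, so v_4 = 6^{−1} = 2 (mod 11).
  i = 5 (α = 7): (7−3)(7−6)(7−9)(7−5) = 4·1·(−2)·2 = −16 ≡ 6, so v_5 = 6^{−1} = 2 (mod 11).
  v = [1, 5, 1, 2, 2].
Step 2: syndromes of r = [10, 5, 0, 3, 0] (all sums mod 11).
  S_0 = Σ v_i r_i = 1·10 + 5·5 + 1·0 + 2·3 + 2·0 = 41 ≡ 8.
  S_1 = Σ v_i α_i r_i = 1·3·10 + 5·6·5 + 1·9·0 + 2·5·3 + 2·7·0 = 210 ≡ 1.
  α_i^2 mod 11 = [9, 3, 4, 3, 5].
  S_2 = Σ v_i α_i^2 r_i = 1·9·10 + 5·3·5 + 1·4·0 + 2·3·3 + 2·5·0 = 183 ≡ 7.
  S = (8, 1, 7) ≠ 0, so r is not a codeword (an error is present).
Step 3: locate the error. For a single error e at position i, S_ℓ = v_i·e·α_i^ℓ, so α_err = S_1/S_0.
  S_0^{−1} = 8^{−1} = 7 (mod 11), so α_err = 1·7 = 7 ≡ 7 = α_5. Error position i = 5.
  Consistency check: S_2/S_1 = 7·1 = 7 ≡ 7 = α_err ✓ (single-error assumption holds).
Step 4: error magnitude e = S_0/v_5 = S_0·∏_{j≠5}(α_5 − α_j) = 8·6 = 48 ≡ 4 (mod 11).
Step 5: correct position 5: c_5 = r_5 − e = 0 − 4 ≡ 7 (mod 11). Hence c = [10, 5, 0, 3, 7].
  Check: interpolating c through the α_i gives m(x) = 4 + 2·x (degree < 2) with m(α_i) = c_i for every i, so c is indeed a codeword.


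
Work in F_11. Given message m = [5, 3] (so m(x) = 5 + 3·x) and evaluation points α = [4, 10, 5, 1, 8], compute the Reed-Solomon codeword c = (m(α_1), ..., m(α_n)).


c = [6, 2, 9, 8, 7]

Message polynomial: m(x) = 5 + 3·x (mod 11).
For each evaluation point α_i, compute m(α_i) mod 11:
  α_1 = 4: Horner steps 3 → 6, so m(4) = 6.
  α_2 = 10: Horner steps 3 → 2, so m(10) = 2.
  α_3 = 5: Horner steps 3 → 9, so m(5) = 9.
  α_4 = 1: Horner steps 3 → 8, so m(1) = 8.
  α_5 = 8: Horner steps 3 → 7, so m(8) = 7.
Codeword c = [6, 2, 9, 8, 7] ∈ F_11^5.


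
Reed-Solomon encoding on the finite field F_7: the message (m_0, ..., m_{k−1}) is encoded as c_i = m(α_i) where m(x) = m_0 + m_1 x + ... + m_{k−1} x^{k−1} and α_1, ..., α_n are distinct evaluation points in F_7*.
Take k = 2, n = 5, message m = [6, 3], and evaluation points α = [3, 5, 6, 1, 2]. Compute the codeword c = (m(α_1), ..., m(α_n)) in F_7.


c = [1, 0, 3, 2, 5]

Message polynomial: m(x) = 6 + 3·x (mod 7).
For each evaluation point α_i, compute m(α_i) mod 7:
  α_1 = 3: Horner steps 3 → 1, so m(3) = 1.
  α_2 = 5: Horner steps 3 → 0, so m(5) = 0.
  α_3 = 6: Horner steps 3 → 3, so m(6) = 3.
  α_4 = 1: Horner steps 3 → 2, so m(1) = 2.
  α_5 = 2: Horner steps 3 → 5, so m(2) = 5.
Codeword c = [1, 0, 3, 2, 5] ∈ F_7^5.


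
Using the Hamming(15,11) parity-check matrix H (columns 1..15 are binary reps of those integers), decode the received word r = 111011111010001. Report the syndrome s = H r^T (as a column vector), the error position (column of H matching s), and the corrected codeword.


s = (0, 0, 0, 1)^T, error position = 1, corrected codeword c = 011011111010001

Compute s = H r^T mod 2 one row at a time:
  s_1 = 1 + 1 + 0 + 1 + 0 + 0 + 0 + 1 = 4 ≡ 0 (mod 2).
  s_2 = 0 + 1 + 1 + 1 + 0 + 0 + 0 + 1 = 4 ≡ 0 (mod 2).
  s_3 = 1 + 1 + 1 + 1 + 0 + 1 + 0 + 1 = 6 ≡ 0 (mod 2).
  s_4 = 1 + 1 + 1 + 1 + 1 + 1 + 0 + 1 = 7 ≡ 1 (mod 2).
s = (0, 0, 0, 1)^T — this equals column 1 of H (binary 0001), so error is at position 1.
Correct: flip bit 1 of r = 111011111010001 to get c = 011011111010001.


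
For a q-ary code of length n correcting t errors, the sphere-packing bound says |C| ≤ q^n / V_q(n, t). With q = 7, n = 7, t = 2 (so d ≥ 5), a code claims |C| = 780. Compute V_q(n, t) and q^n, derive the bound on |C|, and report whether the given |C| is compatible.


V_q(n, t) = 799, q^n = 823543, Hamming bound = 1030, |C| = 780 ≤ bound (satisfied).

Step 1: Compute V_q(n, t) = Σ_{j=0}^2 C(n, j) (q−1)^j.
  j = 0: C(7,0)·(6)^0 = 1·1 = 1.
  j = 1: C(7,1)·(6)^1 = 7·6 = 42.
  j = 2: C(7,2)·(6)^2 = 21·36 = 756.
  V_q(n, t) = 1 + 42 + 756 = 799.
Step 2: q^n = 7^7 = 823543.
Step 3: Hamming bound ⌊q^n / V_q(n,t)⌋ = ⌊823543/799⌋ = 1030.
Step 4: Compare |C| = 780 to 1030: satisfied.
The claimed |C| lies below the Hamming bound.


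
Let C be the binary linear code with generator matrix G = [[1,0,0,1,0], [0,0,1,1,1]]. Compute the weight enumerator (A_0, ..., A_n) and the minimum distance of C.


Weight distribution: A_0 = 1, A_2 = 1, A_3 = 2. Minimum distance d = 2.

Enumerate all 2^2 = 4 messages m ∈ F_2^2.
For each, compute codeword c = mG in F_2^5, then tally its weight.
  m = 00 → c = 00000, weight = 0.
  m = 10 → c = 10010, weight = 2.
  m = 01 → c = 00111, weight = 3.
  m = 11 → c = 10101, weight = 3.
Tally weights:
  weight 0: 1 codewords.
  weight 2: 1 codewords.
  weight 3: 2 codewords.
Minimum distance d = smallest w > 0 with A_w > 0 = 2.
Sanity: Σ A_w = 4 = 2^2 = 4 ✓.


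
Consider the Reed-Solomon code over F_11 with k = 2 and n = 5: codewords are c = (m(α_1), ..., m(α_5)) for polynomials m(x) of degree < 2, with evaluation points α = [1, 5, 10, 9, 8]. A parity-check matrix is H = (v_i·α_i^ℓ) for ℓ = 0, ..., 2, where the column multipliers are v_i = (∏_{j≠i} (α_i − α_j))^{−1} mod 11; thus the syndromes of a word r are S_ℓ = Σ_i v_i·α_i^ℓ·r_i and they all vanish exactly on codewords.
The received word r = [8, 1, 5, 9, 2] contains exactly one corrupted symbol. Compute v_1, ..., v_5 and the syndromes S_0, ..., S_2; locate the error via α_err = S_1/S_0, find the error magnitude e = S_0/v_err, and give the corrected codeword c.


S = (10, 6, 8), error at position 2, error magnitude e = 9, c = [8, 3, 5, 9, 2].

Step 1: column multipliers v_i = (∏_{j≠i}(α_i − α_j))^{−1} mod 11.
  i = 1 (α = 1): (1−5)(1−10)(1−9)(1−8) = (−4)·(−9)·(−8)·(−7) = 2016 ≡ 3, so v_1 = 3^{−1} = 4 (mod 11).
  i = 2 (α = 5): (5−1)(5−10)(5−9)(5−8) = 4·(−5)·(−4)·(−3) = −240 ≡ 2, so v_2 = 2^{−1} = 6 (mod 11).
  i = 3 (α = 10): (10−1)(10−5)(10−9)(10−8) = 9·5·1·2 = 90 ≡ 2, so v_3 = 2^{−1} = 6 (mod 11).
  i = 4 (α = 9): (9−1)(9−5)(9−10)(9−8) = 8·4·(−1)·1 = −32 ≡ 1, so v_4 = 1^{−1} = 1 (mod 11).
  i = 5 (α = 8): (8−1)(8−5)(8−10)(8−9) = 7·3·(−2)·(−1) = 42 ≡ 9, so v_5 = 9^{−1} = 5 (mod 11).
  v = [4, 6, 6, 1, 5].
Step 2: syndromes of r = [8, 1, 5, 9, 2] (all sums mod 11).
  S_0 = Σ v_i r_i = 4·8 + 6·1 + 6·5 + 1·9 + 5·2 = 87 ≡ 10.
  S_1 = Σ v_i α_i r_i = 4·1·8 + 6·5·1 + 6·10·5 + 1·9·9 + 5·8·2 = 523 ≡ 6.
  α_i^2 mod 11 = [1, 3, 1, 4, 9].
  S_2 = Σ v_i α_i^2 r_i = 4·1·8 + 6·3·1 + 6·1·5 + 1·4·9 + 5·9·2 = 206 ≡ 8.
  S = (10, 6, 8) ≠ 0, so r is not a codeword (an error is present).
Step 3: locate the error. For a single error e at position i, S_ℓ = v_i·e·α_i^ℓ, so α_err = S_1/S_0.
  S_0^{−1} = 10^{−1} = 10 (mod 11), so α_err = 6·10 = 60 ≡ 5 = α_2. Error position i = 2.
  Consistency check: S_2/S_1 = 8·2 = 16 ≡ 5 = α_err ✓ (single-error assumption holds).
Step 4: error magnitude e = S_0/v_2 = S_0·∏_{j≠2}(α_2 − α_j) = 10·2 = 20 ≡ 9 (mod 11).
Step 5: correct position 2: c_2 = r_2 − e = 1 − 9 ≡ 3 (mod 11). Hence c = [8, 3, 5, 9, 2].
  Check: interpolating c through the α_i gives m(x) = 1 + 7·x (degree < 2) with m(α_i) = c_i for every i, so c is indeed a codeword.


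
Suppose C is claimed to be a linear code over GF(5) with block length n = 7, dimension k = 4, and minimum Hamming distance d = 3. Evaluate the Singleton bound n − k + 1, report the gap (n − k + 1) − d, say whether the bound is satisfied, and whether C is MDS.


Singleton RHS = n − k + 1 = 4, slack = 1, bound satisfied, not MDS.

Singleton bound: d ≤ n − k + 1.
Here n = 7, k = 4, so n − k + 1 = 4.
Given d = 3, check d ≤ 4: YES.
Slack = (n − k + 1) − d = 1.
The code is NOT MDS (slack = 1 > 0).
Description: the claimed parameters are [7, 4, 3]_5; such a code would be non-MDS.


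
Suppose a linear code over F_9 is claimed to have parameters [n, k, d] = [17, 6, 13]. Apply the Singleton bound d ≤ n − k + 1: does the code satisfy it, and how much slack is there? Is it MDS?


Singleton RHS = n − k + 1 = 12, slack = -1, bound violated (no such code; not MDS).

Singleton bound: d ≤ n − k + 1.
Here n = 17, k = 6, so n − k + 1 = 12.
Given d = 13, check d ≤ 12: NO.
Slack = (n − k + 1) − d = -1.
The slack is negative: d = 13 exceeds n − k + 1 = 12 by 1, so the Singleton bound is violated and no linear [17, 6, 13]_9 code can exist. In particular it is not MDS (MDS requires d = n − k + 1 exactly).
Description: the claimed parameters are [17, 6, 13]_9; such a code would be impossible (violates the Singleton bound).


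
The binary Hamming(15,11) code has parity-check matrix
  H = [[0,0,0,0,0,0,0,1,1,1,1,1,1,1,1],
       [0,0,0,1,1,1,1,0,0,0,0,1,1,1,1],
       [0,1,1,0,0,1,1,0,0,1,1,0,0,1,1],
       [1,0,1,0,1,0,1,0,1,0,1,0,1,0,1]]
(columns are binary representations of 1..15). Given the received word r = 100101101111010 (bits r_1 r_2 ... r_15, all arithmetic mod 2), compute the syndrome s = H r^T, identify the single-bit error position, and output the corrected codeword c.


s = (1, 1, 1, 0)^T, error position = 14, corrected codeword c = 100101101111000

Compute s = H r^T mod 2 one row at a time:
  s_1 = 0 + 1 + 1 + 1 + 1 + 0 + 1 + 0 = 5 ≡ 1 (mod 2).
  s_2 = 1 + 0 + 1 + 1 + 1 + 0 + 1 + 0 = 5 ≡ 1 (mod 2).
  s_3 = 0 + 0 + 1 + 1 + 1 + 1 + 1 + 0 = 5 ≡ 1 (mod 2).
  s_4 = 1 + 0 + 0 + 1 + 1 + 1 + 0 + 0 = 4 ≡ 0 (mod 2).
s = (1, 1, 1, 0)^T — this equals column 14 of H (binary 1110), so error is at position 14.
Correct: flip bit 14 of r = 100101101111010 to get c = 100101101111000.


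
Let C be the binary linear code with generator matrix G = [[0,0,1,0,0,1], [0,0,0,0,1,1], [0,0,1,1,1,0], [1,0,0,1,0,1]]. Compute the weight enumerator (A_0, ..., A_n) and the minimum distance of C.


Weight distribution: A_0 = 1, A_1 = 1, A_2 = 6, A_3 = 6, A_4 = 1, A_5 = 1. Minimum distance d = 1.

Enumerate all 2^4 = 16 messages m ∈ F_2^4.
For each, compute codeword c = mG in F_2^6, then tally its weight.
  m = 0000 → c = 000000, weight = 0.
  m = 1000 → c = 001001, weight = 2.
  m = 0100 → c = 000011, weight = 2.
  m = 1100 → c = 001010, weight = 2.
  m = 0010 → c = 001110, weight = 3.
  m = 1010 → c = 000111, weight = 3.
  m = 0110 → c = 001101, weight = 3.
  m = 1110 → c = 000100, weight = 1.
  m = 0001 → c = 100101, weight = 3.
  m = 1001 → c = 101100, weight = 3.
  m = 0101 → c = 100110, weight = 3.
  m = 1101 → c = 101111, weight = 5.
  m = 0011 → c = 101011, weight = 4.
  m = 1011 → c = 100010, weight = 2.
  m = 0111 → c = 101000, weight = 2.
  m = 1111 → c = 100001, weight = 2.
Tally weights:
  weight 0: 1 codewords.
  weight 1: 1 codewords.
  weight 2: 6 codewords.
  weight 3: 6 codewords.
  weight 4: 1 codewords.
  weight 5: 1 codewords.
Minimum distance d = smallest w > 0 with A_w > 0 = 1.
Sanity: Σ A_w = 16 = 2^4 = 16 ✓.


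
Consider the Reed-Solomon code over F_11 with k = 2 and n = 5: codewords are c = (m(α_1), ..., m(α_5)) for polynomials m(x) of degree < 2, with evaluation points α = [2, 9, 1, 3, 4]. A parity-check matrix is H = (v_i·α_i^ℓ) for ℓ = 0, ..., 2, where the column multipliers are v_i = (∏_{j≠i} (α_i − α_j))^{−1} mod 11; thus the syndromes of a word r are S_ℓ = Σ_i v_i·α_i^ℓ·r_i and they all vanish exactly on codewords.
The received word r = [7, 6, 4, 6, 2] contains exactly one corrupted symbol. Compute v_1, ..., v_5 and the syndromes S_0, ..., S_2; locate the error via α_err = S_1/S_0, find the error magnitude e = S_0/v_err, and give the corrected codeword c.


S = (7, 10, 8), error at position 4, error magnitude e = 7, c = [7, 6, 4, 10, 2].

Step 1: column multipliers v_i = (∏_{j≠i}(α_i − α_j))^{−1} mod 11.
  i = 1 (α = 2): (2−9)(2−1)(2−3)(2−4) = (−7)·1·(−1)·(−2) = −14 ≡ 8, so v_1 = 8^{−1} = 7 (mod 11).
  i = 2 (α = 9): (9−2)(9−1)(9−3)(9−4) = 7·8·6·5 = 1680 ≡ 8, so v_2 = 8^{−1} = 7 (mod 11).
  i = 3 (α = 1): (1−2)(1−9)(1−3)(1−4) = (−1)·(−8)·(−2)·(−3) = 48 ≡ 4, so v_3 = 4^{−1} = 3 (mod 11).
  i = 4 (α = 3): (3−2)(3−9)(3−1)(3−4) = 1·(−6)·2·(−1) = 12 ≡ 1, so v_4 = 1^{−1} = 1 (mod 11).
  i = 5 (α = 4): (4−2)(4−9)(4−1)(4−3) = 2·(−5)·3·1 = −30 ≡ 3, so v_5 = 3^{−1} = 4 (mod 11).
  v = [7, 7, 3, 1, 4].
Step 2: syndromes of r = [7, 6, 4, 6, 2] (all sums mod 11).
  S_0 = Σ v_i r_i = 7·7 + 7·6 + 3·4 + 1·6 + 4·2 = 117 ≡ 7.
  S_1 = Σ v_i α_i r_i = 7·2·7 + 7·9·6 + 3·1·4 + 1·3·6 + 4·4·2 = 538 ≡ 10.
  α_i^2 mod 11 = [4, 4, 1, 9, 5].
  S_2 = Σ v_i α_i^2 r_i = 7·4·7 + 7·4·6 + 3·1·4 + 1·9·6 + 4·5·2 = 470 ≡ 8.
  S = (7, 10, 8) ≠ 0, so r is not a codeword (an error is present).
Step 3: locate the error. For a single error e at position i, S_ℓ = v_i·e·α_i^ℓ, so α_err = S_1/S_0.
  S_0^{−1} = 7^{−1} = 8 (mod 11), so α_err = 10·8 = 80 ≡ 3 = α_4. Error position i = 4.
  Consistency check: S_2/S_1 = 8·10 = 80 ≡ 3 = α_err ✓ (single-error assumption holds).
Step 4: error magnitude e = S_0/v_4 = S_0·∏_{j≠4}(α_4 − α_j) = 7·1 = 7 ≡ 7 (mod 11).
Step 5: correct position 4: c_4 = r_4 − e = 6 − 7 ≡ 10 (mod 11). Hence c = [7, 6, 4, 10, 2].
  Check: interpolating c through the α_i gives m(x) = 1 + 3·x (degree < 2) with m(α_i) = c_i for every i, so c is indeed a codeword.


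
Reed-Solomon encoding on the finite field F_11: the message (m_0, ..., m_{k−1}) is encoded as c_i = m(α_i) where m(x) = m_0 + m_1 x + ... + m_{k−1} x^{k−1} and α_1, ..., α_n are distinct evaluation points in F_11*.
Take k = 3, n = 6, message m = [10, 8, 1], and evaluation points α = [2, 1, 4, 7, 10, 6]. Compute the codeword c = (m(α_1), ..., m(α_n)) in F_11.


c = [8, 8, 3, 5, 3, 6]

Message polynomial: m(x) = 10 + 8·x + 1·x^2 (mod 11).
For each evaluation point α_i, compute m(α_i) mod 11:
  α_1 = 2: Horner steps 1 → 10 → 8, so m(2) = 8.
  α_2 = 1: Horner steps 1 → 9 → 8, so m(1) = 8.
  α_3 = 4: Horner steps 1 → 1 → 3, so m(4) = 3.
  α_4 = 7: Horner steps 1 → 4 → 5, so m(7) = 5.
  α_5 = 10: Horner steps 1 → 7 → 3, so m(10) = 3.
  α_6 = 6: Horner steps 1 → 3 → 6, so m(6) = 6.
Codeword c = [8, 8, 3, 5, 3, 6] ∈ F_11^6.


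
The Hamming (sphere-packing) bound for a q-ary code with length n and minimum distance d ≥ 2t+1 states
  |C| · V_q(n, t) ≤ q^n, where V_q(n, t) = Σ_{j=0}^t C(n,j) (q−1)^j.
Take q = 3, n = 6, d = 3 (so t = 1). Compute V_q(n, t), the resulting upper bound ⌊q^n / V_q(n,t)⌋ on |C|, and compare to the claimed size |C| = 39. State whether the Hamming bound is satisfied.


V_q(n, t) = 13, q^n = 729, Hamming bound = 56, |C| = 39 ≤ bound (satisfied).

Step 1: Compute V_q(n, t) = Σ_{j=0}^1 C(n, j) (q−1)^j.
  j = 0: C(6,0)·(2)^0 = 1·1 = 1.
  j = 1: C(6,1)·(2)^1 = 6·2 = 12.
  V_q(n, t) = 1 + 12 = 13.
Step 2: q^n = 3^6 = 729.
Step 3: Hamming bound ⌊q^n / V_q(n,t)⌋ = ⌊729/13⌋ = 56.
Step 4: Compare |C| = 39 to 56: satisfied.
The claimed |C| lies below the Hamming bound.


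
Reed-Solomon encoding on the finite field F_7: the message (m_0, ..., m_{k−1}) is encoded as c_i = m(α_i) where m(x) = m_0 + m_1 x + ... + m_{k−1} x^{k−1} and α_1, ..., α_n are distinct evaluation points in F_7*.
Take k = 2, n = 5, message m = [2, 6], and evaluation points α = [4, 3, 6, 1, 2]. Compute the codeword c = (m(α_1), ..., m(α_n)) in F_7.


c = [5, 6, 3, 1, 0]

Message polynomial: m(x) = 2 + 6·x (mod 7).
For each evaluation point α_i, compute m(α_i) mod 7:
  α_1 = 4: Horner steps 6 → 5, so m(4) = 5.
  α_2 = 3: Horner steps 6 → 6, so m(3) = 6.
  α_3 = 6: Horner steps 6 → 3, so m(6) = 3.
  α_4 = 1: Horner steps 6 → 1, so m(1) = 1.
  α_5 = 2: Horner steps 6 → 0, so m(2) = 0.
Codeword c = [5, 6, 3, 1, 0] ∈ F_7^5.


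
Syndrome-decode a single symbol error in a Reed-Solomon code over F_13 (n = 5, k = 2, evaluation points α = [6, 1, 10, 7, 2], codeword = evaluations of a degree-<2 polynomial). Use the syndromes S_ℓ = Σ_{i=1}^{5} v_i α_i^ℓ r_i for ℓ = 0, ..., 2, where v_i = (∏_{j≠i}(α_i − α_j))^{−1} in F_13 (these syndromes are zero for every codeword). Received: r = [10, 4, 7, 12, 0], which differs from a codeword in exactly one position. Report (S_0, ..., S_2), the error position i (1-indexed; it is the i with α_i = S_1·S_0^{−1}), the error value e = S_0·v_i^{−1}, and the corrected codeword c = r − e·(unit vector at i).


S = (6, 3, 8), error at position 4, error magnitude e = 6, c = [10, 4, 7, 6, 0].

Step 1: column multipliers v_i = (∏_{j≠i}(α_i − α_j))^{−1} mod 13.
  i = 1 (α = 6): (6−1)(6−10)(6−7)(6−2) = 5·(−4)·(−1)·4 = 80 ≡ 2, so v_1 = 2^{−1} = 7 (mod 13).
  i = 2 (α = 1): (1−6)(1−10)(1−7)(1−2) = (−5)·(−9)·(−6)·(−1) = 270 ≡ 10, so v_2 = 10^{−1} = 4 (mod 13).
  i = 3 (α = 10): (10−6)(10−1)(10−7)(10−2) = 4·9·3·8 = 864 ≡ 6, so v_3 = 6^{−1} = 11 (mod 13).
  i = 4 (α = 7): (7−6)(7−1)(7−10)(7−2) = 1·6·(−3)·5 = −90 ≡ 1, so v_4 = 1^{−1} = 1 (mod 13).
  i = 5 (α = 2): (2−6)(2−1)(2−10)(2−7) = (−4)·1·(−8)·(−5) = −160 ≡ 9, so v_5 = 9^{−1} = 3 (mod 13).
  v = [7, 4, 11, 1, 3].
Step 2: syndromes of r = [10, 4, 7, 12, 0] (all sums mod 13).
  S_0 = Σ v_i r_i = 7·10 + 4·4 + 11·7 + 1·12 + 3·0 = 175 ≡ 6.
  S_1 = Σ v_i α_i r_i = 7·6·10 + 4·1·4 + 11·10·7 + 1·7·12 + 3·2·0 = 1290 ≡ 3.
  α_i^2 mod 13 = [10, 1, 9, 10, 4].
  S_2 = Σ v_i α_i^2 r_i = 7·10·10 + 4·1·4 + 11·9·7 + 1·10·12 + 3·4·0 = 1529 ≡ 8.
  S = (6, 3, 8) ≠ 0, so r is not a codeword (an error is present).
Step 3: locate the error. For a single error e at position i, S_ℓ = v_i·e·α_i^ℓ, so α_err = S_1/S_0.
  S_0^{−1} = 6^{−1} = 11 (mod 13), so α_err = 3·11 = 33 ≡ 7 = α_4. Error position i = 4.
  Consistency check: S_2/S_1 = 8·9 = 72 ≡ 7 = α_err ✓ (single-error assumption holds).
Step 4: error magnitude e = S_0/v_4 = S_0·∏_{j≠4}(α_4 − α_j) = 6·1 = 6 ≡ 6 (mod 13).
Step 5: correct position 4: c_4 = r_4 − e = 12 − 6 ≡ 6 (mod 13). Hence c = [10, 4, 7, 6, 0].
  Check: interpolating c through the α_i gives m(x) = 8 + 9·x (degree < 2) with m(α_i) = c_i for every i, so c is indeed a codeword.
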